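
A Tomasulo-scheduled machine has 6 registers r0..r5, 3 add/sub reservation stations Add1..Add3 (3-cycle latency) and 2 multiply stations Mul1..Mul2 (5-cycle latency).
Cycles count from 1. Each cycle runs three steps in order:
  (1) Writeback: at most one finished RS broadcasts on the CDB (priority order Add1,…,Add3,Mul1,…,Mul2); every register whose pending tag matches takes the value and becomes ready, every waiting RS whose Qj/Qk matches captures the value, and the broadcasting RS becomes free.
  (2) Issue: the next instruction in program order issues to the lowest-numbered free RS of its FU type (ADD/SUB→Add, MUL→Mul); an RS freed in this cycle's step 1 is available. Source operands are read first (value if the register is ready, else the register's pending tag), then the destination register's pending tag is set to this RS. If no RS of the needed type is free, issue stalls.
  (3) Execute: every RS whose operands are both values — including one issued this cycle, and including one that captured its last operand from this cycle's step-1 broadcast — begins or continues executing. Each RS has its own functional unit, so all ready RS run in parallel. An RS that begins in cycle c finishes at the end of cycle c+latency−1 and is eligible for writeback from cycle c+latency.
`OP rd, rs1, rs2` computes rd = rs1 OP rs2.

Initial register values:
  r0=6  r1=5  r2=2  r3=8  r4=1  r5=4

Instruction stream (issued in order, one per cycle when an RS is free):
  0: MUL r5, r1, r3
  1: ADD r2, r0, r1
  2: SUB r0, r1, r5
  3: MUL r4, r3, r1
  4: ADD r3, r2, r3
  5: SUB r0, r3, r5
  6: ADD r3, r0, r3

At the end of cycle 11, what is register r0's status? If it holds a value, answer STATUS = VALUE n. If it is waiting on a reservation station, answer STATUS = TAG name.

cycle 1: issue MUL r5<-Mul1 // r0:6,r1:5,r2:2,r3:8,r4:1,r5:Mul1
cycle 2: issue ADD r2<-Add1 // r0:6,r1:5,r2:Add1,r3:8,r4:1,r5:Mul1
cycle 3: issue SUB r0<-Add2 // r0:Add2,r1:5,r2:Add1,r3:8,r4:1,r5:Mul1
cycle 4: issue MUL r4<-Mul2 // r0:Add2,r1:5,r2:Add1,r3:8,r4:Mul2,r5:Mul1
cycle 5: CDB Add1=11; issue ADD r3<-Add1 // r0:Add2,r1:5,r2:11,r3:Add1,r4:Mul2,r5:Mul1
cycle 6: CDB Mul1=40; issue SUB r0<-Add3 // r0:Add3,r1:5,r2:11,r3:Add1,r4:Mul2,r5:40
cycle 7: stall // r0:Add3,r1:5,r2:11,r3:Add1,r4:Mul2,r5:40
cycle 8: CDB Add1=19; issue ADD r3<-Add1 // r0:Add3,r1:5,r2:11,r3:Add1,r4:Mul2,r5:40
cycle 9: CDB Add2=-35 // r0:Add3,r1:5,r2:11,r3:Add1,r4:Mul2,r5:40
cycle 10: CDB Mul2=40 // r0:Add3,r1:5,r2:11,r3:Add1,r4:40,r5:40
cycle 11: CDB Add3=-21 // r0:-21,r1:5,r2:11,r3:Add1,r4:40,r5:40

STATUS = VALUE -21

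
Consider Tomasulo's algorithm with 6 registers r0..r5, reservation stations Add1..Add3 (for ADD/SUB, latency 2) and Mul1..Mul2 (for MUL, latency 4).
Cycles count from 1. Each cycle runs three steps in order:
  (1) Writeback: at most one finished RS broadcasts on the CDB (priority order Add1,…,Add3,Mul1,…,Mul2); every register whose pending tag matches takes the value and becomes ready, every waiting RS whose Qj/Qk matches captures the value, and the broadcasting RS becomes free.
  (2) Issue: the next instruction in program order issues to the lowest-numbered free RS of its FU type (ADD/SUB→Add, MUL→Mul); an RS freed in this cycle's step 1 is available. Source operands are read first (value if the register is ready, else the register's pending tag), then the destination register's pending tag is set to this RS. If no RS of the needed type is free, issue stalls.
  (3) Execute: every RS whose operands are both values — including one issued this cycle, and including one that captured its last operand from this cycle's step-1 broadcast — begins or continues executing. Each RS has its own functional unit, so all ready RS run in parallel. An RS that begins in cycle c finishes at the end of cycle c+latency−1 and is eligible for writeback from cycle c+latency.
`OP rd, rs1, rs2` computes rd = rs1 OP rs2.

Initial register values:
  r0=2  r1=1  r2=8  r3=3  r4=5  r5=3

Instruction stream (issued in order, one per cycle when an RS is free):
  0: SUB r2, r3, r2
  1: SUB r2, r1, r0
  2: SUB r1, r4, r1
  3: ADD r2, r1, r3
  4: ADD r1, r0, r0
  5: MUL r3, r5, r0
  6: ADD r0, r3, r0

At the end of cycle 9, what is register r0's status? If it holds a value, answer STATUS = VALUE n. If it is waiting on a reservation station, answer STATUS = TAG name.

STATUS = TAG Add1

  c1: issue SUB r2<-Add1  regs: r0:2,r1:1,r2:Add1,r3:3,r4:5,r5:3
  c2: issue SUB r2<-Add2  regs: r0:2,r1:1,r2:Add2,r3:3,r4:5,r5:3
  c3: CDB Add1=-5; issue SUB r1<-Add1  regs: r0:2,r1:Add1,r2:Add2,r3:3,r4:5,r5:3
  c4: CDB Add2=-1; issue ADD r2<-Add2  regs: r0:2,r1:Add1,r2:Add2,r3:3,r4:5,r5:3
  c5: CDB Add1=4; issue ADD r1<-Add1  regs: r0:2,r1:Add1,r2:Add2,r3:3,r4:5,r5:3
  c6: issue MUL r3<-Mul1  regs: r0:2,r1:Add1,r2:Add2,r3:Mul1,r4:5,r5:3
  c7: CDB Add1=4; issue ADD r0<-Add1  regs: r0:Add1,r1:4,r2:Add2,r3:Mul1,r4:5,r5:3
  c8: CDB Add2=7  regs: r0:Add1,r1:4,r2:7,r3:Mul1,r4:5,r5:3
  c9: -  regs: r0:Add1,r1:4,r2:7,r3:Mul1,r4:5,r5:3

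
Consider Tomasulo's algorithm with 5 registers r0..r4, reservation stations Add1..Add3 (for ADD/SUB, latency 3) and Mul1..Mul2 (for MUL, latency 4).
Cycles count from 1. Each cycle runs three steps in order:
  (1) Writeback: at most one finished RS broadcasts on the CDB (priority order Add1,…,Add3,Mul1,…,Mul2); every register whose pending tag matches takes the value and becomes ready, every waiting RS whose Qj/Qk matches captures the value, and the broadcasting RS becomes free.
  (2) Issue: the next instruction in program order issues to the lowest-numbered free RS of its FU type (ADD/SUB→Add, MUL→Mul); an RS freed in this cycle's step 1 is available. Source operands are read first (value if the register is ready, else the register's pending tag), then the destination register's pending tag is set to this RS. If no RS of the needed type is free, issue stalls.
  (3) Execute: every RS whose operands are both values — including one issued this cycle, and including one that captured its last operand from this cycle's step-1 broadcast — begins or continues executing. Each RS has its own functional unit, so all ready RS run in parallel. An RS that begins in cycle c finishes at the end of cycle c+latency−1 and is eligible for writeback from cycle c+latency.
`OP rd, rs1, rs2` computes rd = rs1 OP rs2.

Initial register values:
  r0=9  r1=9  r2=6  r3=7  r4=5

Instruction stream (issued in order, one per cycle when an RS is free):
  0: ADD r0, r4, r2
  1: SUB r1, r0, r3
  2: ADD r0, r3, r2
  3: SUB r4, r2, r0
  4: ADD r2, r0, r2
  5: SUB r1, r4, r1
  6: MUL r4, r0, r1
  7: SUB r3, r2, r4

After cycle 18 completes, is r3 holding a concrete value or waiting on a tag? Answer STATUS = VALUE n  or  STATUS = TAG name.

c1: issue ADD r0<-Add1 | r0:Add1,r1:9,r2:6,r3:7,r4:5
c2: issue SUB r1<-Add2 | r0:Add1,r1:Add2,r2:6,r3:7,r4:5
c3: issue ADD r0<-Add3 | r0:Add3,r1:Add2,r2:6,r3:7,r4:5
c4: CDB Add1=11; issue SUB r4<-Add1 | r0:Add3,r1:Add2,r2:6,r3:7,r4:Add1
c5: stall | r0:Add3,r1:Add2,r2:6,r3:7,r4:Add1
c6: CDB Add3=13; issue ADD r2<-Add3 | r0:13,r1:Add2,r2:Add3,r3:7,r4:Add1
c7: CDB Add2=4; issue SUB r1<-Add2 | r0:13,r1:Add2,r2:Add3,r3:7,r4:Add1
c8: issue MUL r4<-Mul1 | r0:13,r1:Add2,r2:Add3,r3:7,r4:Mul1
c9: CDB Add1=-7; issue SUB r3<-Add1 | r0:13,r1:Add2,r2:Add3,r3:Add1,r4:Mul1
c10: CDB Add3=19 | r0:13,r1:Add2,r2:19,r3:Add1,r4:Mul1
c11: - | r0:13,r1:Add2,r2:19,r3:Add1,r4:Mul1
c12: CDB Add2=-11 | r0:13,r1:-11,r2:19,r3:Add1,r4:Mul1
c13: - | r0:13,r1:-11,r2:19,r3:Add1,r4:Mul1
c14: - | r0:13,r1:-11,r2:19,r3:Add1,r4:Mul1
c15: - | r0:13,r1:-11,r2:19,r3:Add1,r4:Mul1
c16: CDB Mul1=-143 | r0:13,r1:-11,r2:19,r3:Add1,r4:-143
c17: - | r0:13,r1:-11,r2:19,r3:Add1,r4:-143
c18: - | r0:13,r1:-11,r2:19,r3:Add1,r4:-143

STATUS = TAG Add1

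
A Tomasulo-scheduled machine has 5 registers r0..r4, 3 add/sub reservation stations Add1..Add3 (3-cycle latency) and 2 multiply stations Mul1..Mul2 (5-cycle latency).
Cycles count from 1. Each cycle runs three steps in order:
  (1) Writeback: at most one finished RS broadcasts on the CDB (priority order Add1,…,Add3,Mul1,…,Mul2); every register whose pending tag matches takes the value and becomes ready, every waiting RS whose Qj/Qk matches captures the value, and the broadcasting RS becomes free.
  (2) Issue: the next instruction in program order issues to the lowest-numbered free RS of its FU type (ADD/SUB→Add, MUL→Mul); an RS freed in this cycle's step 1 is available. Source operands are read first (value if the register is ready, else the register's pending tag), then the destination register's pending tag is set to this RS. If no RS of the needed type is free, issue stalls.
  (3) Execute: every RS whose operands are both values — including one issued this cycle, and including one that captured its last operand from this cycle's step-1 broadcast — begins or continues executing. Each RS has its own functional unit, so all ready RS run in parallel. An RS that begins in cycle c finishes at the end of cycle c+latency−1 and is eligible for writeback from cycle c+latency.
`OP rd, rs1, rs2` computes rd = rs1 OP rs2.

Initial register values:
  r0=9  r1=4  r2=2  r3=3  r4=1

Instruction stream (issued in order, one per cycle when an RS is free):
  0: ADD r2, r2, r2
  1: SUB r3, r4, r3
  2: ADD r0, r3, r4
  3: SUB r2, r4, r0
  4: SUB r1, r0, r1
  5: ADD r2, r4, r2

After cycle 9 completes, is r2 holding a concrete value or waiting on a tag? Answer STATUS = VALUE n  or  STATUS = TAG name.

  c1: issue ADD r2<-Add1  regs: r0:9,r1:4,r2:Add1,r3:3,r4:1
  c2: issue SUB r3<-Add2  regs: r0:9,r1:4,r2:Add1,r3:Add2,r4:1
  c3: issue ADD r0<-Add3  regs: r0:Add3,r1:4,r2:Add1,r3:Add2,r4:1
  c4: CDB Add1=4; issue SUB r2<-Add1  regs: r0:Add3,r1:4,r2:Add1,r3:Add2,r4:1
  c5: CDB Add2=-2; issue SUB r1<-Add2  regs: r0:Add3,r1:Add2,r2:Add1,r3:-2,r4:1
  c6: stall  regs: r0:Add3,r1:Add2,r2:Add1,r3:-2,r4:1
  c7: stall  regs: r0:Add3,r1:Add2,r2:Add1,r3:-2,r4:1
  c8: CDB Add3=-1; issue ADD r2<-Add3  regs: r0:-1,r1:Add2,r2:Add3,r3:-2,r4:1
  c9: -  regs: r0:-1,r1:Add2,r2:Add3,r3:-2,r4:1

STATUS = TAG Add3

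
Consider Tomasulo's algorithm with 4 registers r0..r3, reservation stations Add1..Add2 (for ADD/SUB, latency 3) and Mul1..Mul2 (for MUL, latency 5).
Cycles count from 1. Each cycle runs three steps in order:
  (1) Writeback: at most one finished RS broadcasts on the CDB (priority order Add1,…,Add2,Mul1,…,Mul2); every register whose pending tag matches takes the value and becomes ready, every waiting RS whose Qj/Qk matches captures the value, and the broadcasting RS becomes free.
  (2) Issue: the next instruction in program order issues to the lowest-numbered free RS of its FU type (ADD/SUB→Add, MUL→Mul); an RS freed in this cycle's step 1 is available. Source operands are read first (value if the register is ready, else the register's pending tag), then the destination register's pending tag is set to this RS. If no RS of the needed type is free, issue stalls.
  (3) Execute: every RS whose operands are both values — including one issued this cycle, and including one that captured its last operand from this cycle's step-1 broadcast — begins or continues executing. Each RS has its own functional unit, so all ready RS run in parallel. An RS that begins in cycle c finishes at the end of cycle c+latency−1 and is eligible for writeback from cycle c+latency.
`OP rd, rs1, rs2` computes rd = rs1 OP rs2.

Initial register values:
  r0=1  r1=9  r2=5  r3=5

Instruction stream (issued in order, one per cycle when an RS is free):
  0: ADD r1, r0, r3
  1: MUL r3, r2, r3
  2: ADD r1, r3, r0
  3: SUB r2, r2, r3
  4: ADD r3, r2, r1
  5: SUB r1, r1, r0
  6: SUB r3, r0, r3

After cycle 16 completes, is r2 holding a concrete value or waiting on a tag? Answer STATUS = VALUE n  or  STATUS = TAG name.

  c1: issue ADD r1<-Add1  regs: r0:1,r1:Add1,r2:5,r3:5
  c2: issue MUL r3<-Mul1  regs: r0:1,r1:Add1,r2:5,r3:Mul1
  c3: issue ADD r1<-Add2  regs: r0:1,r1:Add2,r2:5,r3:Mul1
  c4: CDB Add1=6; issue SUB r2<-Add1  regs: r0:1,r1:Add2,r2:Add1,r3:Mul1
  c5: stall  regs: r0:1,r1:Add2,r2:Add1,r3:Mul1
  c6: stall  regs: r0:1,r1:Add2,r2:Add1,r3:Mul1
  c7: CDB Mul1=25; stall  regs: r0:1,r1:Add2,r2:Add1,r3:25
  c8: stall  regs: r0:1,r1:Add2,r2:Add1,r3:25
  c9: stall  regs: r0:1,r1:Add2,r2:Add1,r3:25
  c10: CDB Add1=-20; issue ADD r3<-Add1  regs: r0:1,r1:Add2,r2:-20,r3:Add1
  c11: CDB Add2=26; issue SUB r1<-Add2  regs: r0:1,r1:Add2,r2:-20,r3:Add1
  c12: stall  regs: r0:1,r1:Add2,r2:-20,r3:Add1
  c13: stall  regs: r0:1,r1:Add2,r2:-20,r3:Add1
  c14: CDB Add1=6; issue SUB r3<-Add1  regs: r0:1,r1:Add2,r2:-20,r3:Add1
  c15: CDB Add2=25  regs: r0:1,r1:25,r2:-20,r3:Add1
  c16: -  regs: r0:1,r1:25,r2:-20,r3:Add1

STATUS = VALUE -20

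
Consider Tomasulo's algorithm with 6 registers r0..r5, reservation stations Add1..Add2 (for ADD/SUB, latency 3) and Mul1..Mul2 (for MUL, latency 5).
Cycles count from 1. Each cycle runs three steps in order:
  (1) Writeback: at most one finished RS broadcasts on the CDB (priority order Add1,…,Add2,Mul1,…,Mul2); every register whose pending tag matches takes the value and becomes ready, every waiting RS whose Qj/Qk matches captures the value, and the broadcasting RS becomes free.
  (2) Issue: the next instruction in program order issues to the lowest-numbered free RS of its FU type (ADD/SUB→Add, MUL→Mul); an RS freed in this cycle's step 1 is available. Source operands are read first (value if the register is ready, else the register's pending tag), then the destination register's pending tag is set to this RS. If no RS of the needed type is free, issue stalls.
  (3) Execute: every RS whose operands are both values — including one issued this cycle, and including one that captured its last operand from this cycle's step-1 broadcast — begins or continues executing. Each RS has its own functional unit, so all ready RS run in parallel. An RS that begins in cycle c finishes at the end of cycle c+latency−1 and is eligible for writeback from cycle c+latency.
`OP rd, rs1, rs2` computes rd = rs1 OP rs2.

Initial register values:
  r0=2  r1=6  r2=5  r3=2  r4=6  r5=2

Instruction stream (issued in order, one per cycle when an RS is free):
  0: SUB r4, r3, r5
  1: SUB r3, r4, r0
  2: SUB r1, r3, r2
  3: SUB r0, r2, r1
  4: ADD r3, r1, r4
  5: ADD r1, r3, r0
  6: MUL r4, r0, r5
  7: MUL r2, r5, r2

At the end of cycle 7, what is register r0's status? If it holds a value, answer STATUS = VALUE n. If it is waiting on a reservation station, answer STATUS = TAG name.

STATUS = TAG Add2

  c1: issue SUB r4<-Add1  regs: r0:2,r1:6,r2:5,r3:2,r4:Add1,r5:2
  c2: issue SUB r3<-Add2  regs: r0:2,r1:6,r2:5,r3:Add2,r4:Add1,r5:2
  c3: stall  regs: r0:2,r1:6,r2:5,r3:Add2,r4:Add1,r5:2
  c4: CDB Add1=0; issue SUB r1<-Add1  regs: r0:2,r1:Add1,r2:5,r3:Add2,r4:0,r5:2
  c5: stall  regs: r0:2,r1:Add1,r2:5,r3:Add2,r4:0,r5:2
  c6: stall  regs: r0:2,r1:Add1,r2:5,r3:Add2,r4:0,r5:2
  c7: CDB Add2=-2; issue SUB r0<-Add2  regs: r0:Add2,r1:Add1,r2:5,r3:-2,r4:0,r5:2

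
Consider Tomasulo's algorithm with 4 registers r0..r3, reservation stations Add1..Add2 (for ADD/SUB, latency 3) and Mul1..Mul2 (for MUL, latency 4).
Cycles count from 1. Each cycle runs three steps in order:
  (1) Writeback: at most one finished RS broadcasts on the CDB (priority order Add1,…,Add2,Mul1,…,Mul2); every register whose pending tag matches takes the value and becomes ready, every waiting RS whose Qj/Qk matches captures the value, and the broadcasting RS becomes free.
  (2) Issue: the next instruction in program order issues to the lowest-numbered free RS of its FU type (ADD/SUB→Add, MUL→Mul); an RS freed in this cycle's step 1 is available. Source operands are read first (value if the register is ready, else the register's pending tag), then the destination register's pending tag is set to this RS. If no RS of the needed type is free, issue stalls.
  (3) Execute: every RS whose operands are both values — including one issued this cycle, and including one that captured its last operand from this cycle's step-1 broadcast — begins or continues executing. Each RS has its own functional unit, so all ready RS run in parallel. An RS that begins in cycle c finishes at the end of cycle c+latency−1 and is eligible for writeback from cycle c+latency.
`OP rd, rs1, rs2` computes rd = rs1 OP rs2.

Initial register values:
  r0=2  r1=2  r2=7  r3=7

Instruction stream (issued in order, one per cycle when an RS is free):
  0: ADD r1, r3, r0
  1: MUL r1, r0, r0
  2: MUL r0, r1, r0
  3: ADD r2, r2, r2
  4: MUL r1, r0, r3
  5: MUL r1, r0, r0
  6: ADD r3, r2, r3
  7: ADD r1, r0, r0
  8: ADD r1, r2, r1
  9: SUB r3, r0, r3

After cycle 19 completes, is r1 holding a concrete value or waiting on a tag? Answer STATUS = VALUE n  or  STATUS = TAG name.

  c1: issue ADD r1<-Add1  regs: r0:2,r1:Add1,r2:7,r3:7
  c2: issue MUL r1<-Mul1  regs: r0:2,r1:Mul1,r2:7,r3:7
  c3: issue MUL r0<-Mul2  regs: r0:Mul2,r1:Mul1,r2:7,r3:7
  c4: CDB Add1=9; issue ADD r2<-Add1  regs: r0:Mul2,r1:Mul1,r2:Add1,r3:7
  c5: stall  regs: r0:Mul2,r1:Mul1,r2:Add1,r3:7
  c6: CDB Mul1=4; issue MUL r1<-Mul1  regs: r0:Mul2,r1:Mul1,r2:Add1,r3:7
  c7: CDB Add1=14; stall  regs: r0:Mul2,r1:Mul1,r2:14,r3:7
  c8: stall  regs: r0:Mul2,r1:Mul1,r2:14,r3:7
  c9: stall  regs: r0:Mul2,r1:Mul1,r2:14,r3:7
  c10: CDB Mul2=8; issue MUL r1<-Mul2  regs: r0:8,r1:Mul2,r2:14,r3:7
  c11: issue ADD r3<-Add1  regs: r0:8,r1:Mul2,r2:14,r3:Add1
  c12: issue ADD r1<-Add2  regs: r0:8,r1:Add2,r2:14,r3:Add1
  c13: stall  regs: r0:8,r1:Add2,r2:14,r3:Add1
  c14: CDB Add1=21; issue ADD r1<-Add1  regs: r0:8,r1:Add1,r2:14,r3:21
  c15: CDB Add2=16; issue SUB r3<-Add2  regs: r0:8,r1:Add1,r2:14,r3:Add2
  c16: CDB Mul1=56  regs: r0:8,r1:Add1,r2:14,r3:Add2
  c17: CDB Mul2=64  regs: r0:8,r1:Add1,r2:14,r3:Add2
  c18: CDB Add1=30  regs: r0:8,r1:30,r2:14,r3:Add2
  c19: CDB Add2=-13  regs: r0:8,r1:30,r2:14,r3:-13

STATUS = VALUE 30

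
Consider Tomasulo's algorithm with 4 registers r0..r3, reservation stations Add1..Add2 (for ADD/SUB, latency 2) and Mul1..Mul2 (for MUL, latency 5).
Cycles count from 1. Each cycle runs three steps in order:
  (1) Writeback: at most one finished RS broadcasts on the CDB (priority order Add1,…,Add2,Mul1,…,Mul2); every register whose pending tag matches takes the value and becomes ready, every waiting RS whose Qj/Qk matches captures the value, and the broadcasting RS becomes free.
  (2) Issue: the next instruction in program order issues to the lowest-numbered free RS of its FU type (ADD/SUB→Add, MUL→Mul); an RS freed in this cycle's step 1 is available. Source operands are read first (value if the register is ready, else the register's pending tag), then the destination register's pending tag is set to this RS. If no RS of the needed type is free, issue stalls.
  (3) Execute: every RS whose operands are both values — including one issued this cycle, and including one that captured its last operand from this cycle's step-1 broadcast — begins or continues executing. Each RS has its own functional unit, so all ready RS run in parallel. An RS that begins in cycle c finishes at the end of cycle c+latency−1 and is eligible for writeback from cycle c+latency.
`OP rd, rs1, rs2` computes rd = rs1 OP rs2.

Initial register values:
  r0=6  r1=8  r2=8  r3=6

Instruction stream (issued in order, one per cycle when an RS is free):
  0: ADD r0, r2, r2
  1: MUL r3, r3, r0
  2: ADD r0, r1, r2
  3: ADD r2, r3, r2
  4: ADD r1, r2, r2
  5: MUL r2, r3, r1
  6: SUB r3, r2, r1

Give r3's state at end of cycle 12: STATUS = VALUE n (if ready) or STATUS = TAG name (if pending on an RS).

STATUS = TAG Add2

  c1: issue ADD r0<-Add1  regs: r0:Add1,r1:8,r2:8,r3:6
  c2: issue MUL r3<-Mul1  regs: r0:Add1,r1:8,r2:8,r3:Mul1
  c3: CDB Add1=16; issue ADD r0<-Add1  regs: r0:Add1,r1:8,r2:8,r3:Mul1
  c4: issue ADD r2<-Add2  regs: r0:Add1,r1:8,r2:Add2,r3:Mul1
  c5: CDB Add1=16; issue ADD r1<-Add1  regs: r0:16,r1:Add1,r2:Add2,r3:Mul1
  c6: issue MUL r2<-Mul2  regs: r0:16,r1:Add1,r2:Mul2,r3:Mul1
  c7: stall  regs: r0:16,r1:Add1,r2:Mul2,r3:Mul1
  c8: CDB Mul1=96; stall  regs: r0:16,r1:Add1,r2:Mul2,r3:96
  c9: stall  regs: r0:16,r1:Add1,r2:Mul2,r3:96
  c10: CDB Add2=104; issue SUB r3<-Add2  regs: r0:16,r1:Add1,r2:Mul2,r3:Add2
  c11: -  regs: r0:16,r1:Add1,r2:Mul2,r3:Add2
  c12: CDB Add1=208  regs: r0:16,r1:208,r2:Mul2,r3:Add2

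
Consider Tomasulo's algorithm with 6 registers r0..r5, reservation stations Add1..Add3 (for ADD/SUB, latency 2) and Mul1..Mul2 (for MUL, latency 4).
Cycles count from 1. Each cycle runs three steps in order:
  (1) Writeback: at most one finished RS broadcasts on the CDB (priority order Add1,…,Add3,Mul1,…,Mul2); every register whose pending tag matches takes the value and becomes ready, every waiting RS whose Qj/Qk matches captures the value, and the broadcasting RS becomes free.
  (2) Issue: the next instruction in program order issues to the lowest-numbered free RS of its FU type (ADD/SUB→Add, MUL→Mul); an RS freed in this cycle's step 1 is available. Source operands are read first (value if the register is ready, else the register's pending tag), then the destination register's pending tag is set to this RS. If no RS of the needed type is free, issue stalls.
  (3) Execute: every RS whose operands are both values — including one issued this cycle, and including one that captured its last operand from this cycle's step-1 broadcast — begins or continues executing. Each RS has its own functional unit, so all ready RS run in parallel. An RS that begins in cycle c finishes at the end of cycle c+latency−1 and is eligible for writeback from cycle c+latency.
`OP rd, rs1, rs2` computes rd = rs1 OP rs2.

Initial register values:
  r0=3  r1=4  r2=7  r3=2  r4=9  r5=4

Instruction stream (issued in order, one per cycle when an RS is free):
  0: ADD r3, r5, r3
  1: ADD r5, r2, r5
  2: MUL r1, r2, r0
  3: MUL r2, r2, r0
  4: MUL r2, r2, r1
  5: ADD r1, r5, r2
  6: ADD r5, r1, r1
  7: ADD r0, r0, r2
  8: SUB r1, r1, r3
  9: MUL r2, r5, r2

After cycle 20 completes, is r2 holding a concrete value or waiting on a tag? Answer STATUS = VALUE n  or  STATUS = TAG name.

cycle 1: issue ADD r3<-Add1 // r0:3,r1:4,r2:7,r3:Add1,r4:9,r5:4
cycle 2: issue ADD r5<-Add2 // r0:3,r1:4,r2:7,r3:Add1,r4:9,r5:Add2
cycle 3: CDB Add1=6; issue MUL r1<-Mul1 // r0:3,r1:Mul1,r2:7,r3:6,r4:9,r5:Add2
cycle 4: CDB Add2=11; issue MUL r2<-Mul2 // r0:3,r1:Mul1,r2:Mul2,r3:6,r4:9,r5:11
cycle 5: stall // r0:3,r1:Mul1,r2:Mul2,r3:6,r4:9,r5:11
cycle 6: stall // r0:3,r1:Mul1,r2:Mul2,r3:6,r4:9,r5:11
cycle 7: CDB Mul1=21; issue MUL r2<-Mul1 // r0:3,r1:21,r2:Mul1,r3:6,r4:9,r5:11
cycle 8: CDB Mul2=21; issue ADD r1<-Add1 // r0:3,r1:Add1,r2:Mul1,r3:6,r4:9,r5:11
cycle 9: issue ADD r5<-Add2 // r0:3,r1:Add1,r2:Mul1,r3:6,r4:9,r5:Add2
cycle 10: issue ADD r0<-Add3 // r0:Add3,r1:Add1,r2:Mul1,r3:6,r4:9,r5:Add2
cycle 11: stall // r0:Add3,r1:Add1,r2:Mul1,r3:6,r4:9,r5:Add2
cycle 12: CDB Mul1=441; stall // r0:Add3,r1:Add1,r2:441,r3:6,r4:9,r5:Add2
cycle 13: stall // r0:Add3,r1:Add1,r2:441,r3:6,r4:9,r5:Add2
cycle 14: CDB Add1=452; issue SUB r1<-Add1 // r0:Add3,r1:Add1,r2:441,r3:6,r4:9,r5:Add2
cycle 15: CDB Add3=444; issue MUL r2<-Mul1 // r0:444,r1:Add1,r2:Mul1,r3:6,r4:9,r5:Add2
cycle 16: CDB Add1=446 // r0:444,r1:446,r2:Mul1,r3:6,r4:9,r5:Add2
cycle 17: CDB Add2=904 // r0:444,r1:446,r2:Mul1,r3:6,r4:9,r5:904
cycle 18: - // r0:444,r1:446,r2:Mul1,r3:6,r4:9,r5:904
cycle 19: - // r0:444,r1:446,r2:Mul1,r3:6,r4:9,r5:904
cycle 20: - // r0:444,r1:446,r2:Mul1,r3:6,r4:9,r5:904

STATUS = TAG Mul1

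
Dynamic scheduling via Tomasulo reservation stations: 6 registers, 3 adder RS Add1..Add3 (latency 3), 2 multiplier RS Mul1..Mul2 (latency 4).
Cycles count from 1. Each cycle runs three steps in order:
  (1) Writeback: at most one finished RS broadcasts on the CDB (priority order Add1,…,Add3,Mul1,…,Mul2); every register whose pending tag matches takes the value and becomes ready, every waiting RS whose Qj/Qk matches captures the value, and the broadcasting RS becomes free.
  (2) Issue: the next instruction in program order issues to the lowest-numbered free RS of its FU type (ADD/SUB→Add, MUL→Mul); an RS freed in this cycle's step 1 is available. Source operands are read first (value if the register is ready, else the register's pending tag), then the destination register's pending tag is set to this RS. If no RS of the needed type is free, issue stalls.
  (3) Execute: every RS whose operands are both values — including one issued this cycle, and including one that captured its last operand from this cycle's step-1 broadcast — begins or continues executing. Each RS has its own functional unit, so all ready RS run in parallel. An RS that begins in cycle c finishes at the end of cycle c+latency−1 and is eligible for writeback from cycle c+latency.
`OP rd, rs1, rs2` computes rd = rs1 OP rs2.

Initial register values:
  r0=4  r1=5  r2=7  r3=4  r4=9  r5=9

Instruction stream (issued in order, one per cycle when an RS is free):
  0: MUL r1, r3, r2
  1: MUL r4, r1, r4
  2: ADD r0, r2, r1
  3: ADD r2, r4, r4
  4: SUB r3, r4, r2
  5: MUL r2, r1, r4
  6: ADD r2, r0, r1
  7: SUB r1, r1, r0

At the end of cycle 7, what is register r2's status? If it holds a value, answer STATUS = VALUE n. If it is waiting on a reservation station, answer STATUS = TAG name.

STATUS = TAG Mul1

  c1: issue MUL r1<-Mul1  regs: r0:4,r1:Mul1,r2:7,r3:4,r4:9,r5:9
  c2: issue MUL r4<-Mul2  regs: r0:4,r1:Mul1,r2:7,r3:4,r4:Mul2,r5:9
  c3: issue ADD r0<-Add1  regs: r0:Add1,r1:Mul1,r2:7,r3:4,r4:Mul2,r5:9
  c4: issue ADD r2<-Add2  regs: r0:Add1,r1:Mul1,r2:Add2,r3:4,r4:Mul2,r5:9
  c5: CDB Mul1=28; issue SUB r3<-Add3  regs: r0:Add1,r1:28,r2:Add2,r3:Add3,r4:Mul2,r5:9
  c6: issue MUL r2<-Mul1  regs: r0:Add1,r1:28,r2:Mul1,r3:Add3,r4:Mul2,r5:9
  c7: stall  regs: r0:Add1,r1:28,r2:Mul1,r3:Add3,r4:Mul2,r5:9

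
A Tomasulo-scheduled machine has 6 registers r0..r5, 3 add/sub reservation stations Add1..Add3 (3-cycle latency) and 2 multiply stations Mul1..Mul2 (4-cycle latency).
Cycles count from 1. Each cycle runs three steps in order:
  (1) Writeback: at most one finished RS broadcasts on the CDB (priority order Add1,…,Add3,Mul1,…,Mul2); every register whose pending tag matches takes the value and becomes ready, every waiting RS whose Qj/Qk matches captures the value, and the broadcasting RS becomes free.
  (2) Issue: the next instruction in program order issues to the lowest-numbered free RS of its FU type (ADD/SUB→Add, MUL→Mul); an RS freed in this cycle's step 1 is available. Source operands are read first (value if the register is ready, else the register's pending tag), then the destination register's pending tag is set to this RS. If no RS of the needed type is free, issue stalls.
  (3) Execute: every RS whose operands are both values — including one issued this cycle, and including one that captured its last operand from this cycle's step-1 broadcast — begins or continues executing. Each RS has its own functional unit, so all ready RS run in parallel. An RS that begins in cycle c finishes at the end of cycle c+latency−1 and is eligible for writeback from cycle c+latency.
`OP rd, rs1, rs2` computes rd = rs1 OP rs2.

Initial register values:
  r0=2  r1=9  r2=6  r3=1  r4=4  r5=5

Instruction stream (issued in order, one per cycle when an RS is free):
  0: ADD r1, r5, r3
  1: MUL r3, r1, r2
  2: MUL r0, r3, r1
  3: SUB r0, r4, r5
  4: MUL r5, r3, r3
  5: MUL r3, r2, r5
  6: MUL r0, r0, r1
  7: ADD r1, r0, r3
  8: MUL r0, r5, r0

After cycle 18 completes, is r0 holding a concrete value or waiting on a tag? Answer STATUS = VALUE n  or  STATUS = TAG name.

STATUS = TAG Mul1

  c1: issue ADD r1<-Add1  regs: r0:2,r1:Add1,r2:6,r3:1,r4:4,r5:5
  c2: issue MUL r3<-Mul1  regs: r0:2,r1:Add1,r2:6,r3:Mul1,r4:4,r5:5
  c3: issue MUL r0<-Mul2  regs: r0:Mul2,r1:Add1,r2:6,r3:Mul1,r4:4,r5:5
  c4: CDB Add1=6; issue SUB r0<-Add1  regs: r0:Add1,r1:6,r2:6,r3:Mul1,r4:4,r5:5
  c5: stall  regs: r0:Add1,r1:6,r2:6,r3:Mul1,r4:4,r5:5
  c6: stall  regs: r0:Add1,r1:6,r2:6,r3:Mul1,r4:4,r5:5
  c7: CDB Add1=-1; stall  regs: r0:-1,r1:6,r2:6,r3:Mul1,r4:4,r5:5
  c8: CDB Mul1=36; issue MUL r5<-Mul1  regs: r0:-1,r1:6,r2:6,r3:36,r4:4,r5:Mul1
  c9: stall  regs: r0:-1,r1:6,r2:6,r3:36,r4:4,r5:Mul1
  c10: stall  regs: r0:-1,r1:6,r2:6,r3:36,r4:4,r5:Mul1
  c11: stall  regs: r0:-1,r1:6,r2:6,r3:36,r4:4,r5:Mul1
  c12: CDB Mul1=1296; issue MUL r3<-Mul1  regs: r0:-1,r1:6,r2:6,r3:Mul1,r4:4,r5:1296
  c13: CDB Mul2=216; issue MUL r0<-Mul2  regs: r0:Mul2,r1:6,r2:6,r3:Mul1,r4:4,r5:1296
  c14: issue ADD r1<-Add1  regs: r0:Mul2,r1:Add1,r2:6,r3:Mul1,r4:4,r5:1296
  c15: stall  regs: r0:Mul2,r1:Add1,r2:6,r3:Mul1,r4:4,r5:1296
  c16: CDB Mul1=7776; issue MUL r0<-Mul1  regs: r0:Mul1,r1:Add1,r2:6,r3:7776,r4:4,r5:1296
  c17: CDB Mul2=-6  regs: r0:Mul1,r1:Add1,r2:6,r3:7776,r4:4,r5:1296
  c18: -  regs: r0:Mul1,r1:Add1,r2:6,r3:7776,r4:4,r5:1296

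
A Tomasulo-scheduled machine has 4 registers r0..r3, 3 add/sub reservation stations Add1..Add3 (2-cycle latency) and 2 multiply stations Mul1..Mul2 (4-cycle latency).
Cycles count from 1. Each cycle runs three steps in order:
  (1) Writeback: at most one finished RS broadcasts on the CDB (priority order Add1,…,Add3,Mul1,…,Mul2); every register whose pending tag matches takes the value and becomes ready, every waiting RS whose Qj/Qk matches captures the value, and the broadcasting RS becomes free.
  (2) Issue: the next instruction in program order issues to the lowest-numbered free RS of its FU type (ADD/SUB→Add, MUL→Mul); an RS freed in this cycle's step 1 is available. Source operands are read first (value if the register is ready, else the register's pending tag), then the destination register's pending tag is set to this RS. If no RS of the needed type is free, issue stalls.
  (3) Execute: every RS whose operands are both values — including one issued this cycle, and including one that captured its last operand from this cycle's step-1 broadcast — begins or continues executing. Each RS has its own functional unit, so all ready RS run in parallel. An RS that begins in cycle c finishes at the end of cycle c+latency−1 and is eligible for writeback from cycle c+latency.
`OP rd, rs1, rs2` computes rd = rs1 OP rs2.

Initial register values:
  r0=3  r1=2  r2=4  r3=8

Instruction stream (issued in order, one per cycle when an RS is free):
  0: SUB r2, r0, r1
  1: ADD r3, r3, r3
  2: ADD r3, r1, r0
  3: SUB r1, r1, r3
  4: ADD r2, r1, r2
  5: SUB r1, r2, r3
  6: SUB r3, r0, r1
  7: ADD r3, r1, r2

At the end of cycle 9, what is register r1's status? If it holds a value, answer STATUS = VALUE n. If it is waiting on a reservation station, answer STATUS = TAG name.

STATUS = TAG Add3

cycle 1: issue SUB r2<-Add1 // r0:3,r1:2,r2:Add1,r3:8
cycle 2: issue ADD r3<-Add2 // r0:3,r1:2,r2:Add1,r3:Add2
cycle 3: CDB Add1=1; issue ADD r3<-Add1 // r0:3,r1:2,r2:1,r3:Add1
cycle 4: CDB Add2=16; issue SUB r1<-Add2 // r0:3,r1:Add2,r2:1,r3:Add1
cycle 5: CDB Add1=5; issue ADD r2<-Add1 // r0:3,r1:Add2,r2:Add1,r3:5
cycle 6: issue SUB r1<-Add3 // r0:3,r1:Add3,r2:Add1,r3:5
cycle 7: CDB Add2=-3; issue SUB r3<-Add2 // r0:3,r1:Add3,r2:Add1,r3:Add2
cycle 8: stall // r0:3,r1:Add3,r2:Add1,r3:Add2
cycle 9: CDB Add1=-2; issue ADD r3<-Add1 // r0:3,r1:Add3,r2:-2,r3:Add1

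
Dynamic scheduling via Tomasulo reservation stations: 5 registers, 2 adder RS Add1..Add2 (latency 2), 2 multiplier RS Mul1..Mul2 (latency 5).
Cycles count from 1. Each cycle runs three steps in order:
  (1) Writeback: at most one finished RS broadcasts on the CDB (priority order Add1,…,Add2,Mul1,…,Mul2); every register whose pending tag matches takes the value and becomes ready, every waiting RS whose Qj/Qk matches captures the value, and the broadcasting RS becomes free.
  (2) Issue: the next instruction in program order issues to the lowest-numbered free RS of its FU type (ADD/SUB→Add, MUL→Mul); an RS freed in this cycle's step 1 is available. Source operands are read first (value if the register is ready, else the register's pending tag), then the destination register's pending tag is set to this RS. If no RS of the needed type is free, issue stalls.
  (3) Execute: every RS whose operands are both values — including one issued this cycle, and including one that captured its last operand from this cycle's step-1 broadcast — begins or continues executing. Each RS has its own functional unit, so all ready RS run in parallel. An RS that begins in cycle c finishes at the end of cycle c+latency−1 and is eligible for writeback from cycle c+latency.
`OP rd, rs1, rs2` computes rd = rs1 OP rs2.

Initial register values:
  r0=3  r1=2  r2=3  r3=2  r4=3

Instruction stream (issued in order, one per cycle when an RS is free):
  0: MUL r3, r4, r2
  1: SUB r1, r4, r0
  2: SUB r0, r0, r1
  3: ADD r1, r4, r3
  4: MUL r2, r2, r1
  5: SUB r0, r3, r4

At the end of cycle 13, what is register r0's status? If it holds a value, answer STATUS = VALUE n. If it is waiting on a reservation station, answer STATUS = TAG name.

STATUS = VALUE 6

  c1: issue MUL r3<-Mul1  regs: r0:3,r1:2,r2:3,r3:Mul1,r4:3
  c2: issue SUB r1<-Add1  regs: r0:3,r1:Add1,r2:3,r3:Mul1,r4:3
  c3: issue SUB r0<-Add2  regs: r0:Add2,r1:Add1,r2:3,r3:Mul1,r4:3
  c4: CDB Add1=0; issue ADD r1<-Add1  regs: r0:Add2,r1:Add1,r2:3,r3:Mul1,r4:3
  c5: issue MUL r2<-Mul2  regs: r0:Add2,r1:Add1,r2:Mul2,r3:Mul1,r4:3
  c6: CDB Add2=3; issue SUB r0<-Add2  regs: r0:Add2,r1:Add1,r2:Mul2,r3:Mul1,r4:3
  c7: CDB Mul1=9  regs: r0:Add2,r1:Add1,r2:Mul2,r3:9,r4:3
  c8: -  regs: r0:Add2,r1:Add1,r2:Mul2,r3:9,r4:3
  c9: CDB Add1=12  regs: r0:Add2,r1:12,r2:Mul2,r3:9,r4:3
  c10: CDB Add2=6  regs: r0:6,r1:12,r2:Mul2,r3:9,r4:3
  c11: -  regs: r0:6,r1:12,r2:Mul2,r3:9,r4:3
  c12: -  regs: r0:6,r1:12,r2:Mul2,r3:9,r4:3
  c13: -  regs: r0:6,r1:12,r2:Mul2,r3:9,r4:3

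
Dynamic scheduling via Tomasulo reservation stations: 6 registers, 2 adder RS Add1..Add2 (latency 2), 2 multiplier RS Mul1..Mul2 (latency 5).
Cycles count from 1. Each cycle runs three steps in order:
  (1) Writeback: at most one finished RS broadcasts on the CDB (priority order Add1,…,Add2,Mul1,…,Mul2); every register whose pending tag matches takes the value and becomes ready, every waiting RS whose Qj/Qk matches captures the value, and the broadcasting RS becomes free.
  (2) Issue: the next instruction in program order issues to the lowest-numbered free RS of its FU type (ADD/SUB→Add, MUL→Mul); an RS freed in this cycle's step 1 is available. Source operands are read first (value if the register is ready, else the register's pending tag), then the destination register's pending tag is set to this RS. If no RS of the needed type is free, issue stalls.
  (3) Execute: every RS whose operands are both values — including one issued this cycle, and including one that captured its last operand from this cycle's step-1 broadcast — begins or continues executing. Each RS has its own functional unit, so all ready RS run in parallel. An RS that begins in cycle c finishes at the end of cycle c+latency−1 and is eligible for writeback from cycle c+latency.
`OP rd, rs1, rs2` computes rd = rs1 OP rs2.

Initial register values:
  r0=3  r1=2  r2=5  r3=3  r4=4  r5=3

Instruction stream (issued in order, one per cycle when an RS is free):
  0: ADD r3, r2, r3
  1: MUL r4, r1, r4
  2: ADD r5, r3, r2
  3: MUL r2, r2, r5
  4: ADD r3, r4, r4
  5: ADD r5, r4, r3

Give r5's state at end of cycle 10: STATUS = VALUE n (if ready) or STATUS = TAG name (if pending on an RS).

STATUS = TAG Add2

cycle 1: issue ADD r3<-Add1 // r0:3,r1:2,r2:5,r3:Add1,r4:4,r5:3
cycle 2: issue MUL r4<-Mul1 // r0:3,r1:2,r2:5,r3:Add1,r4:Mul1,r5:3
cycle 3: CDB Add1=8; issue ADD r5<-Add1 // r0:3,r1:2,r2:5,r3:8,r4:Mul1,r5:Add1
cycle 4: issue MUL r2<-Mul2 // r0:3,r1:2,r2:Mul2,r3:8,r4:Mul1,r5:Add1
cycle 5: CDB Add1=13; issue ADD r3<-Add1 // r0:3,r1:2,r2:Mul2,r3:Add1,r4:Mul1,r5:13
cycle 6: issue ADD r5<-Add2 // r0:3,r1:2,r2:Mul2,r3:Add1,r4:Mul1,r5:Add2
cycle 7: CDB Mul1=8 // r0:3,r1:2,r2:Mul2,r3:Add1,r4:8,r5:Add2
cycle 8: - // r0:3,r1:2,r2:Mul2,r3:Add1,r4:8,r5:Add2
cycle 9: CDB Add1=16 // r0:3,r1:2,r2:Mul2,r3:16,r4:8,r5:Add2
cycle 10: CDB Mul2=65 // r0:3,r1:2,r2:65,r3:16,r4:8,r5:Add2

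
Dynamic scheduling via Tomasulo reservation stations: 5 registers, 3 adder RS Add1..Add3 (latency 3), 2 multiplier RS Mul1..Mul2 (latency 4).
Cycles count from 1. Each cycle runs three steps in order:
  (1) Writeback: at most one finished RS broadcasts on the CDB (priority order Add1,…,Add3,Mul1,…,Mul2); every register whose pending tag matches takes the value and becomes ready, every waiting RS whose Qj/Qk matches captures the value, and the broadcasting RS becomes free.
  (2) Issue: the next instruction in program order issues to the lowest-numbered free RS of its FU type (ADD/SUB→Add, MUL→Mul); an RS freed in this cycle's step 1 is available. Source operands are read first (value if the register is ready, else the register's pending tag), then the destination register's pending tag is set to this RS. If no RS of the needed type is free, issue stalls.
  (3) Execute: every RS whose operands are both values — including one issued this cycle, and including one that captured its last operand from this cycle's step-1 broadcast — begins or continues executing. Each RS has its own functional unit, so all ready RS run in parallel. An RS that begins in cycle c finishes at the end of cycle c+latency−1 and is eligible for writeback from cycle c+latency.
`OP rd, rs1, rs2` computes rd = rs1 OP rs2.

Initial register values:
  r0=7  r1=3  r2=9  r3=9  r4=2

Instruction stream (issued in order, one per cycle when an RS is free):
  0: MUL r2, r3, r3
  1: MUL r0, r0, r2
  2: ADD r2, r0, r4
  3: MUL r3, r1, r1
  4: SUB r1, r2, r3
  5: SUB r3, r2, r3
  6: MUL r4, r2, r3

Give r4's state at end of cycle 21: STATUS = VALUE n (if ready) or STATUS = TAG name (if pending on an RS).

STATUS = VALUE 318640

  c1: issue MUL r2<-Mul1  regs: r0:7,r1:3,r2:Mul1,r3:9,r4:2
  c2: issue MUL r0<-Mul2  regs: r0:Mul2,r1:3,r2:Mul1,r3:9,r4:2
  c3: issue ADD r2<-Add1  regs: r0:Mul2,r1:3,r2:Add1,r3:9,r4:2
  c4: stall  regs: r0:Mul2,r1:3,r2:Add1,r3:9,r4:2
  c5: CDB Mul1=81; issue MUL r3<-Mul1  regs: r0:Mul2,r1:3,r2:Add1,r3:Mul1,r4:2
  c6: issue SUB r1<-Add2  regs: r0:Mul2,r1:Add2,r2:Add1,r3:Mul1,r4:2
  c7: issue SUB r3<-Add3  regs: r0:Mul2,r1:Add2,r2:Add1,r3:Add3,r4:2
  c8: stall  regs: r0:Mul2,r1:Add2,r2:Add1,r3:Add3,r4:2
  c9: CDB Mul1=9; issue MUL r4<-Mul1  regs: r0:Mul2,r1:Add2,r2:Add1,r3:Add3,r4:Mul1
  c10: CDB Mul2=567  regs: r0:567,r1:Add2,r2:Add1,r3:Add3,r4:Mul1
  c11: -  regs: r0:567,r1:Add2,r2:Add1,r3:Add3,r4:Mul1
  c12: -  regs: r0:567,r1:Add2,r2:Add1,r3:Add3,r4:Mul1
  c13: CDB Add1=569  regs: r0:567,r1:Add2,r2:569,r3:Add3,r4:Mul1
  c14: -  regs: r0:567,r1:Add2,r2:569,r3:Add3,r4:Mul1
  c15: -  regs: r0:567,r1:Add2,r2:569,r3:Add3,r4:Mul1
  c16: CDB Add2=560  regs: r0:567,r1:560,r2:569,r3:Add3,r4:Mul1
  c17: CDB Add3=560  regs: r0:567,r1:560,r2:569,r3:560,r4:Mul1
  c18: -  regs: r0:567,r1:560,r2:569,r3:560,r4:Mul1
  c19: -  regs: r0:567,r1:560,r2:569,r3:560,r4:Mul1
  c20: -  regs: r0:567,r1:560,r2:569,r3:560,r4:Mul1
  c21: CDB Mul1=318640  regs: r0:567,r1:560,r2:569,r3:560,r4:318640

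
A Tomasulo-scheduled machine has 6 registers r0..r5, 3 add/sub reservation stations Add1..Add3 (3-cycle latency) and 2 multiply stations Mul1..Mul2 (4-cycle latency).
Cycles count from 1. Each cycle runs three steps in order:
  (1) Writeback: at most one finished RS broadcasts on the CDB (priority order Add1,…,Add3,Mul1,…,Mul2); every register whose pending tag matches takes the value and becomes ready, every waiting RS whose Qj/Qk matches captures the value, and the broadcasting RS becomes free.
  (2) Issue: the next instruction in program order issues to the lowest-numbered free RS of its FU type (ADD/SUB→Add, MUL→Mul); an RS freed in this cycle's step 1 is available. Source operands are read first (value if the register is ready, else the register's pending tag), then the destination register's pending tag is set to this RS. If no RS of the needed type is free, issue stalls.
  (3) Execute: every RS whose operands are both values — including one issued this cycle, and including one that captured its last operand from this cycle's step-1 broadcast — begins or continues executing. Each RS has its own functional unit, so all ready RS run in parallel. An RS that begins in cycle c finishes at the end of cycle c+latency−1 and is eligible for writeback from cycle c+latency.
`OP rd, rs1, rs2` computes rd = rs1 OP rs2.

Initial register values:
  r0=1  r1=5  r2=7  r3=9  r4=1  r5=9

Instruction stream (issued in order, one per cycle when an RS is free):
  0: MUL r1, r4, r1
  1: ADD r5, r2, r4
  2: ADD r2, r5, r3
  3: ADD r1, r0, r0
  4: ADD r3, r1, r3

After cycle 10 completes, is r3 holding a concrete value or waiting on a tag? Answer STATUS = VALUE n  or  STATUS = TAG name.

STATUS = VALUE 11

c1: issue MUL r1<-Mul1 | r0:1,r1:Mul1,r2:7,r3:9,r4:1,r5:9
c2: issue ADD r5<-Add1 | r0:1,r1:Mul1,r2:7,r3:9,r4:1,r5:Add1
c3: issue ADD r2<-Add2 | r0:1,r1:Mul1,r2:Add2,r3:9,r4:1,r5:Add1
c4: issue ADD r1<-Add3 | r0:1,r1:Add3,r2:Add2,r3:9,r4:1,r5:Add1
c5: CDB Add1=8; issue ADD r3<-Add1 | r0:1,r1:Add3,r2:Add2,r3:Add1,r4:1,r5:8
c6: CDB Mul1=5 | r0:1,r1:Add3,r2:Add2,r3:Add1,r4:1,r5:8
c7: CDB Add3=2 | r0:1,r1:2,r2:Add2,r3:Add1,r4:1,r5:8
c8: CDB Add2=17 | r0:1,r1:2,r2:17,r3:Add1,r4:1,r5:8
c9: - | r0:1,r1:2,r2:17,r3:Add1,r4:1,r5:8
c10: CDB Add1=11 | r0:1,r1:2,r2:17,r3:11,r4:1,r5:8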